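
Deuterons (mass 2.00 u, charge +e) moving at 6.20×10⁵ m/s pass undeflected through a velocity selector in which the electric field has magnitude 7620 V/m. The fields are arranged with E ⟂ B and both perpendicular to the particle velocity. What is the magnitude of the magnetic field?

Balance of forces in the selector: qE = qvB ⇒ B = E/v.
B = 7620/6.20×10⁵ = 0.0123 T.

B = 0.0123 T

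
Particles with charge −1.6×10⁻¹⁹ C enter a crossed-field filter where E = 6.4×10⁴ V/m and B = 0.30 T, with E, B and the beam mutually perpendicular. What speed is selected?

v = 2.1×10⁵ m/s

For undeflected motion the electric and magnetic forces balance: qE = qvB.
v = E/B = 6.4×10⁴/0.30 = 2.1×10⁵ m/s.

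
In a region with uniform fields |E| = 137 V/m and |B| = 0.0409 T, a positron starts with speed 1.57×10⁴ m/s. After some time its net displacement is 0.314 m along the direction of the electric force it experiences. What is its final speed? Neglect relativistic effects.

v_f ≈ 3.89×10⁶ m/s

B does no work; ΔKE = |q|E d.
½mv_f² = ½mv₀² + |q|Ed = ½(9.109×10⁻³¹)(1.57×10⁴)² + (1.602×10⁻¹⁹)(137)(0.314) ≈ 1.123×10⁻²² J + 6.891×10⁻¹⁸ J ≈ 6.892×10⁻¹⁸ J.
v_f = √(2·6.892×10⁻¹⁸/9.109×10⁻³¹) ≈ 3.89×10⁶ m/s.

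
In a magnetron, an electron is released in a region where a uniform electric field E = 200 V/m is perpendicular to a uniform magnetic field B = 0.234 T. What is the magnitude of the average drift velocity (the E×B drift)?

v_d ≈ 855 m/s

The E×B drift speed is v_d = E/B.
v_d = 200/0.234 = 855 m/s.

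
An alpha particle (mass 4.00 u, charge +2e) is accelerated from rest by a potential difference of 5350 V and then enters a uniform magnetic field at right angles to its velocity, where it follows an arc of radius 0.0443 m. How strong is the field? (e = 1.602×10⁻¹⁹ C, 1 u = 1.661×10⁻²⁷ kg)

v = √(2|q|V/m) = √(2·3.204×10⁻¹⁹·5350/6.644×10⁻²⁷) ≈ 7.183×10⁵ m/s.
B = mv/(|q|r) = (6.644×10⁻²⁷)(7.183×10⁵)/((3.204×10⁻¹⁹)(0.0443)) ≈ 0.336 T.

B ≈ 0.336 T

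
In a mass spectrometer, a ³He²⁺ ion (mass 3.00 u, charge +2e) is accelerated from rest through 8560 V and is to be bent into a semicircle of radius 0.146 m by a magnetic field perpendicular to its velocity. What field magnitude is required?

v = √(2|q|V/m) = √(2·3.204×10⁻¹⁹·8560/4.983×10⁻²⁷) ≈ 1.049×10⁶ m/s.
B = mv/(|q|r) = (4.983×10⁻²⁷)(1.049×10⁶)/((3.204×10⁻¹⁹)(0.146)) ≈ 0.112 T.

B ≈ 0.112 T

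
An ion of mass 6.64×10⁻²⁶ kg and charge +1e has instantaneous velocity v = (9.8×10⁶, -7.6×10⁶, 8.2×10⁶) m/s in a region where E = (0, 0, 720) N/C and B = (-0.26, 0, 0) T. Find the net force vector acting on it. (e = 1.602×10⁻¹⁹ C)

F ≈ (0, -3.42×10⁻¹³, -3.16×10⁻¹³) N

v×B = (0, -2.13×10⁶, -1.98×10⁶) N/C.
E + v×B = (0, -2.13×10⁶, -1.98×10⁶) N/C.
F = q(E + v×B) = (1.602×10⁻¹⁹ C)·(0, -2.13×10⁶, -1.98×10⁶) = (0, -3.42×10⁻¹³, -3.16×10⁻¹³) N.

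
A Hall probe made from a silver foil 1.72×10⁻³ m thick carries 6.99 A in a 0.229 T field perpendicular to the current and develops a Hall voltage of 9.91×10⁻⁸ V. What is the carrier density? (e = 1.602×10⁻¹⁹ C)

From V_H = IB/(n e t), n = IB/(V_H e t).
n = (6.99)(0.229)/((9.91×10⁻⁸)(1.602×10⁻¹⁹)(1.72×10⁻³)) ≈ 5.86×10²⁸ m⁻³.

n ≈ 5.86×10²⁸ m⁻³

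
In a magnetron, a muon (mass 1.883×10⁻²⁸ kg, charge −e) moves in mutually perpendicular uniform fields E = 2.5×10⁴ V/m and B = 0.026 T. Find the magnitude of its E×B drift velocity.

v_d ≈ 9.6×10⁵ m/s

The steady drift has the magnetic force balancing the electric force, so v_d = E/B.
v_d = 2.5×10⁴/0.026 = 9.6×10⁵ m/s.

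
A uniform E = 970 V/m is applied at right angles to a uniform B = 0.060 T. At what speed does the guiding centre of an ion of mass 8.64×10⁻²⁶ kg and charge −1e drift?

v_d ≈ 1.6×10⁴ m/s

The steady drift has the magnetic force balancing the electric force, so v_d = E/B.
v_d = 970/0.060 = 1.6×10⁴ m/s.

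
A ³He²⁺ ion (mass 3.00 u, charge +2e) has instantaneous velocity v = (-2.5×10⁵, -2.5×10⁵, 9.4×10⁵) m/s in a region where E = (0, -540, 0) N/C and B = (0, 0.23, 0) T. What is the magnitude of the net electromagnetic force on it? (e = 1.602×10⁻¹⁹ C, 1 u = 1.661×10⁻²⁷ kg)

|F| ≈ 7.17×10⁻¹⁴ N

v×B = (-2.16×10⁵, 0, -5.75×10⁴) N/C.
E + v×B = (-2.16×10⁵, -540, -5.75×10⁴) N/C.
F = q(E + v×B) = (3.204×10⁻¹⁹ C)·(-2.16×10⁵, -540, -5.75×10⁴) = (-6.93×10⁻¹⁴, -1.73×10⁻¹⁶, -1.84×10⁻¹⁴) N.
|F| = 7.17×10⁻¹⁴ N.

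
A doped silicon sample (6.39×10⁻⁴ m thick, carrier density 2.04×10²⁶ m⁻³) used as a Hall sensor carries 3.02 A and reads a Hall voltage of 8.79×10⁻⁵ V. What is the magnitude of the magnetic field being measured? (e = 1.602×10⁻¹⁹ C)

From V_H = IB/(n e t), B = V_H n e t / I.
B = (8.79×10⁻⁵)(2.04×10²⁶)(1.602×10⁻¹⁹)(6.39×10⁻⁴)/3.02 ≈ 0.608 T.

B ≈ 0.608 T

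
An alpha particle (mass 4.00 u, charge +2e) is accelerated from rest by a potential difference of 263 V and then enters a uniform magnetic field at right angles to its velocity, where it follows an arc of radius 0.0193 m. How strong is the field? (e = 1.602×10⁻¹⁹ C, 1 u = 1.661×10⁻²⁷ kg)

v = √(2|q|V/m) = √(2·3.204×10⁻¹⁹·263/6.644×10⁻²⁷) ≈ 1.593×10⁵ m/s.
B = mv/(|q|r) = (6.644×10⁻²⁷)(1.593×10⁵)/((3.204×10⁻¹⁹)(0.0193)) ≈ 0.171 T.

B ≈ 0.171 T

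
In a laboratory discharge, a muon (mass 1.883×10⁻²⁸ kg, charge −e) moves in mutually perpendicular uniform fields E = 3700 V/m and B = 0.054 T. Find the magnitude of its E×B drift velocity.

The E×B drift speed is v_d = E/B.
v_d = 3700/0.054 = 6.9×10⁴ m/s.

v_d ≈ 6.9×10⁴ m/s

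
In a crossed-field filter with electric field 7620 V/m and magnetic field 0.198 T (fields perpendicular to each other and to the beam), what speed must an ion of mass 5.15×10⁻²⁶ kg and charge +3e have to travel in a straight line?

v = 3.85×10⁴ m/s

Straight-line motion ⇒ electric and magnetic forces cancel, so E = vB.
v = E/B = 7620/0.198 = 3.85×10⁴ m/s.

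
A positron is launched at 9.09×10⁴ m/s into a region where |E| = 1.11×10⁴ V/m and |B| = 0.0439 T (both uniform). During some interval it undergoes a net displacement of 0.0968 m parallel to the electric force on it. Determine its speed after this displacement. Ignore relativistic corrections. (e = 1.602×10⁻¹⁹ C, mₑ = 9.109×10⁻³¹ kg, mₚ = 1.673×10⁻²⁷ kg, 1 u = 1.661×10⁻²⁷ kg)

v_f ≈ 1.94×10⁷ m/s

B does no work; ΔKE = |q|E d.
½mv_f² = ½mv₀² + |q|Ed = ½(9.109×10⁻³¹)(9.09×10⁴)² + (1.602×10⁻¹⁹)(1.11×10⁴)(0.0968) ≈ 3.763×10⁻²¹ J + 1.721×10⁻¹⁶ J ≈ 1.721×10⁻¹⁶ J.
v_f = √(2·1.721×10⁻¹⁶/9.109×10⁻³¹) ≈ 1.94×10⁷ m/s.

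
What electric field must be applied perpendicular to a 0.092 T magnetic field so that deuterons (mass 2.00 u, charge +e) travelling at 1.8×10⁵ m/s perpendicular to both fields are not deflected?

E = 1.7×10⁴ V/m

For straight-line motion qE = qvB, so E = vB.
E = 1.8×10⁵ × 0.092 = 1.7×10⁴ V/m.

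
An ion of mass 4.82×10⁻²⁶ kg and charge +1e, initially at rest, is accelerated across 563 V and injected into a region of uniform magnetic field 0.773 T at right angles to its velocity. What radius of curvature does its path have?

r ≈ 0.0238 m

Acceleration: |q|V = ½mv² ⇒ v = √(2|q|V/m) = √(2·1.602×10⁻¹⁹·563/4.82×10⁻²⁶) ≈ 6.118×10⁴ m/s.
In the field: r = mv/(|q|B) = (4.82×10⁻²⁶)(6.118×10⁴)/((1.602×10⁻¹⁹)(0.773)) ≈ 0.0238 m.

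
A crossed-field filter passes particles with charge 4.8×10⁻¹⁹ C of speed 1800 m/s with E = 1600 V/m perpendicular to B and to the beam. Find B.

B = 0.89 T

Balance of forces in the selector: qE = qvB ⇒ B = E/v.
B = 1600/1800 = 0.89 T.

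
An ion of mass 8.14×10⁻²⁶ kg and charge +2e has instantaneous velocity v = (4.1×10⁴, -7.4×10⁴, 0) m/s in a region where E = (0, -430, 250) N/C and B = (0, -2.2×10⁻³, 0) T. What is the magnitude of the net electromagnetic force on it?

|F| ≈ 1.47×10⁻¹⁶ N

v×B = (0, 0, -90.2) N/C.
E + v×B = (0, -430, 160) N/C.
F = q(E + v×B) = (3.204×10⁻¹⁹ C)·(0, -430, 160) = (0, -1.38×10⁻¹⁶, 5.12×10⁻¹⁷) N.
|F| = 1.47×10⁻¹⁶ N.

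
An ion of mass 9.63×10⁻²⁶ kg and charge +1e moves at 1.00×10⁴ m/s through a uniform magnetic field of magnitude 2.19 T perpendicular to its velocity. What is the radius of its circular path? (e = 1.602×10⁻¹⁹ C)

r ≈ 2.74×10⁻³ m

The magnetic force provides the centripetal force: |q|vB = mv²/r.
r = mv/(|q|B) = (9.63×10⁻²⁶)(1.00×10⁴)/((1.602×10⁻¹⁹)(2.19)) ≈ 2.74×10⁻³ m.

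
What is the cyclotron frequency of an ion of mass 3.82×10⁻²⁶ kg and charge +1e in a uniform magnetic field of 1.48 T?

f = |q|B/(2πm).
f = (1.602×10⁻¹⁹)(1.48)/(2π·3.82×10⁻²⁶) ≈ 9.88×10⁵ Hz.

f ≈ 9.88×10⁵ Hz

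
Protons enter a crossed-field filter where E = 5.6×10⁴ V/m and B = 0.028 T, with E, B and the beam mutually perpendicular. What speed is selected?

For undeflected motion the electric and magnetic forces balance: qE = qvB.
v = E/B = 5.6×10⁴/0.028 = 2.0×10⁶ m/s.

v = 2.0×10⁶ m/s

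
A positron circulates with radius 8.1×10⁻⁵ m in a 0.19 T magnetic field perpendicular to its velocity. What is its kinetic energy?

KE ≈ 21 eV

v = |q|Br/m, then KE = ½mv² = (qBr)²/(2m).
v = (1.602×10⁻¹⁹)(0.19)(8.1×10⁻⁵)/9.109×10⁻³¹ ≈ 2.707×10⁶ m/s.
KE = ½(9.109×10⁻³¹)(2.707×10⁶)² ≈ 3.3×10⁻¹⁸ J = 21 eV.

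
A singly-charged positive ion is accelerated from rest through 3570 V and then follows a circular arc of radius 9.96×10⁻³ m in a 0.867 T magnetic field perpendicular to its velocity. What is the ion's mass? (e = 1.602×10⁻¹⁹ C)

Combine |q|V = ½mv² and r = mv/(|q|B): eliminate v to get m = qB²r²/(2V).
m = (1.602×10⁻¹⁹)(0.867)²(9.96×10⁻³)²/(2·3570) ≈ 1.67×10⁻²⁷ kg.

m ≈ 1.67×10⁻²⁷ kg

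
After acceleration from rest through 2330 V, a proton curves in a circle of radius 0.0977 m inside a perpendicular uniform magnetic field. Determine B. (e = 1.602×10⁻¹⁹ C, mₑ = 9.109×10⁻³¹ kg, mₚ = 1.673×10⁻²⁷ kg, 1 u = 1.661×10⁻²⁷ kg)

v = √(2|q|V/m) = √(2·1.602×10⁻¹⁹·2330/1.673×10⁻²⁷) ≈ 6.680×10⁵ m/s.
B = mv/(|q|r) = (1.673×10⁻²⁷)(6.680×10⁵)/((1.602×10⁻¹⁹)(0.0977)) ≈ 0.0714 T.

B ≈ 0.0714 T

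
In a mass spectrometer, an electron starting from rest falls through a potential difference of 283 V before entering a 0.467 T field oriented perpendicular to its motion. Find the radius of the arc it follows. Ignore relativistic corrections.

Acceleration: |q|V = ½mv² ⇒ v = √(2|q|V/m) = √(2·1.602×10⁻¹⁹·283/9.109×10⁻³¹) ≈ 9.977×10⁶ m/s.
In the field: r = mv/(|q|B) = (9.109×10⁻³¹)(9.977×10⁶)/((1.602×10⁻¹⁹)(0.467)) ≈ 1.21×10⁻⁴ m.

r ≈ 1.21×10⁻⁴ m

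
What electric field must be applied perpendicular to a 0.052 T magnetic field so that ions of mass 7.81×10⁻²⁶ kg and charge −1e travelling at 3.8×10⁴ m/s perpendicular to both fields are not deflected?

E = 2000 V/m

For straight-line motion qE = qvB, so E = vB.
E = 3.8×10⁴ × 0.052 = 2000 V/m.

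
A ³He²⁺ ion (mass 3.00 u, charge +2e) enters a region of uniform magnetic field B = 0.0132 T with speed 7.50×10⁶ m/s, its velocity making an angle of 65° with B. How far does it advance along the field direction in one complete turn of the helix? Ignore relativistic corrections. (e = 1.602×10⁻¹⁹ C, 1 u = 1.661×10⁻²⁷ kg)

p ≈ 23.5 m

v∥ = v cosθ = 7.50×10⁶·cos65° ≈ 3.170×10⁶ m/s.
T = 2πm/(|q|B) = 2π(4.983×10⁻²⁷)/((3.204×10⁻¹⁹)(0.0132)) ≈ 7.403×10⁻⁶ s.
pitch = v∥ T = (3.170×10⁶)(7.403×10⁻⁶) ≈ 23.5 m.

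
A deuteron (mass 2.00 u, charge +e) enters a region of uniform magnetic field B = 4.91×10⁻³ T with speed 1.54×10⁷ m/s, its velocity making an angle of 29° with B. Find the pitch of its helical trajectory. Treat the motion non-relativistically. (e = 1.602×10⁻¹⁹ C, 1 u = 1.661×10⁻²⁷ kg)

p ≈ 357 m

v∥ = v cosθ = 1.54×10⁷·cos29° ≈ 1.347×10⁷ m/s.
T = 2πm/(|q|B) = 2π(3.322×10⁻²⁷)/((1.602×10⁻¹⁹)(4.91×10⁻³)) ≈ 2.654×10⁻⁵ s.
pitch = v∥ T = (1.347×10⁷)(2.654×10⁻⁵) ≈ 357 m.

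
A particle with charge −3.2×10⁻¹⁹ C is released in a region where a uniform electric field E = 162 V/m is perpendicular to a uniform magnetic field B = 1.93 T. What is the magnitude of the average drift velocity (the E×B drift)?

The steady drift has the magnetic force balancing the electric force, so v_d = E/B.
v_d = 162/1.93 = 83.9 m/s.

v_d ≈ 83.9 m/s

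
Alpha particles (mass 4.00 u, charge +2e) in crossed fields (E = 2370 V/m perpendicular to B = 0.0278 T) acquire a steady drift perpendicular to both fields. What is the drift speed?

v_d ≈ 8.53×10⁴ m/s

The E×B drift speed is v_d = E/B.
v_d = 2370/0.0278 = 8.53×10⁴ m/s.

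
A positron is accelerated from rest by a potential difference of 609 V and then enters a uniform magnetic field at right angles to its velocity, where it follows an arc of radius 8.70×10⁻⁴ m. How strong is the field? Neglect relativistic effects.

v = √(2|q|V/m) = √(2·1.602×10⁻¹⁹·609/9.109×10⁻³¹) ≈ 1.464×10⁷ m/s.
B = mv/(|q|r) = (9.109×10⁻³¹)(1.464×10⁷)/((1.602×10⁻¹⁹)(8.70×10⁻⁴)) ≈ 0.0957 T.

B ≈ 0.0957 T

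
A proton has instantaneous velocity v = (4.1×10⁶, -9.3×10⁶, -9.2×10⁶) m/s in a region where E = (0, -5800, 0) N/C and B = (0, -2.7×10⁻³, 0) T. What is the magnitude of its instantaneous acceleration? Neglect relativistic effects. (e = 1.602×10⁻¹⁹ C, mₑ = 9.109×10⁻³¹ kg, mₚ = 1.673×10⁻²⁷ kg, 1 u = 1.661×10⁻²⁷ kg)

v×B = (-2.48×10⁴, 0, -1.11×10⁴) N/C.
E + v×B = (-2.48×10⁴, -5800, -1.11×10⁴) N/C.
F = q(E + v×B) = (1.602×10⁻¹⁹ C)·(-2.48×10⁴, -5800, -1.11×10⁴) = (-3.98×10⁻¹⁵, -9.29×10⁻¹⁶, -1.77×10⁻¹⁵) N.
|a| = |F|/m = 4.455×10⁻¹⁵/1.673×10⁻²⁷ ≈ 2.66×10¹² m/s².

|a| ≈ 2.66×10¹² m/s²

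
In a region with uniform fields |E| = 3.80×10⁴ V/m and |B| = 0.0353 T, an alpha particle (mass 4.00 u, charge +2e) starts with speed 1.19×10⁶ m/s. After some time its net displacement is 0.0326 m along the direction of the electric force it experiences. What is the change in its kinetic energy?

The magnetic force is always ⟂ v and does no work; only the electric force changes KE.
ΔKE = F_E · d = |q|E d = (3.204×10⁻¹⁹)(3.80×10⁴)(0.0326) ≈ 3.97×10⁻¹⁶ J.

ΔKE ≈ 3.97×10⁻¹⁶ J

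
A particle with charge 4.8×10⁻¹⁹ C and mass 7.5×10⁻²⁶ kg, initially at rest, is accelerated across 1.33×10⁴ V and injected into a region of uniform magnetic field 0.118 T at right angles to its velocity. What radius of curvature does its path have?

r ≈ 0.546 m

Acceleration: |q|V = ½mv² ⇒ v = √(2|q|V/m) = √(2·4.8×10⁻¹⁹·1.33×10⁴/7.5×10⁻²⁶) ≈ 4.126×10⁵ m/s.
In the field: r = mv/(|q|B) = (7.5×10⁻²⁶)(4.126×10⁵)/((4.8×10⁻¹⁹)(0.118)) ≈ 0.546 m.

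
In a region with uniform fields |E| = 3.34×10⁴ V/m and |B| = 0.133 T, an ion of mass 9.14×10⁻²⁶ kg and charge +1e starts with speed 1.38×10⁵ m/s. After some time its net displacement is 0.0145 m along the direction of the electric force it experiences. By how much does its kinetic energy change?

ΔKE ≈ 7.76×10⁻¹⁷ J

The magnetic force is always ⟂ v and does no work; only the electric force changes KE.
ΔKE = F_E · d = |q|E d = (1.602×10⁻¹⁹)(3.34×10⁴)(0.0145) ≈ 7.76×10⁻¹⁷ J.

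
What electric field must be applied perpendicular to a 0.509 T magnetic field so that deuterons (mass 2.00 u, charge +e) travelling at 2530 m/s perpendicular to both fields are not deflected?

E = 1290 V/m

For straight-line motion qE = qvB, so E = vB.
E = 2530 × 0.509 = 1290 V/m.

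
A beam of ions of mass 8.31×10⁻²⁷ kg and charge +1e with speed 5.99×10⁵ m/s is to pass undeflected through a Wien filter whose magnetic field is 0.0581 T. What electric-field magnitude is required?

E = 3.48×10⁴ V/m

For straight-line motion qE = qvB, so E = vB.
E = 5.99×10⁵ × 0.0581 = 3.48×10⁴ V/m.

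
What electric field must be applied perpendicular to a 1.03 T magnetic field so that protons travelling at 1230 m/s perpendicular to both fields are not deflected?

For straight-line motion qE = qvB, so E = vB.
E = 1230 × 1.03 = 1270 V/m.

E = 1270 V/m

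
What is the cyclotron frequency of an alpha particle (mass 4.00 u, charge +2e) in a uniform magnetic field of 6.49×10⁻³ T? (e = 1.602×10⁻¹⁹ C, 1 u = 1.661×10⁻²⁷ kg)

f ≈ 4.98×10⁴ Hz

f = |q|B/(2πm).
f = (3.204×10⁻¹⁹)(6.49×10⁻³)/(2π·6.644×10⁻²⁷) ≈ 4.98×10⁴ Hz.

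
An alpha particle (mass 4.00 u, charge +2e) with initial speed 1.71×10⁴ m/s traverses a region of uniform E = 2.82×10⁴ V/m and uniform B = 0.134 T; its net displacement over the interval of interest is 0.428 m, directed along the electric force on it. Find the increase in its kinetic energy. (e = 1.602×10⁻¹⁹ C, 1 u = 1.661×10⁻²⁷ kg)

The magnetic force is always ⟂ v and does no work; only the electric force changes KE.
ΔKE = F_E · d = |q|E d = (3.204×10⁻¹⁹)(2.82×10⁴)(0.428) ≈ 3.87×10⁻¹⁵ J.

ΔKE ≈ 3.87×10⁻¹⁵ J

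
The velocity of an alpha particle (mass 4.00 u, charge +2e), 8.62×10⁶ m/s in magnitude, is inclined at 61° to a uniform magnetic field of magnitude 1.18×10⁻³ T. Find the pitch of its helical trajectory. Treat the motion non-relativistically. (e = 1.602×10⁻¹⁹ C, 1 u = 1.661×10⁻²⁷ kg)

p ≈ 461 m

v∥ = v cosθ = 8.62×10⁶·cos61° ≈ 4.179×10⁶ m/s.
T = 2πm/(|q|B) = 2π(6.644×10⁻²⁷)/((3.204×10⁻¹⁹)(1.18×10⁻³)) ≈ 1.104×10⁻⁴ s.
pitch = v∥ T = (4.179×10⁶)(1.104×10⁻⁴) ≈ 461 m.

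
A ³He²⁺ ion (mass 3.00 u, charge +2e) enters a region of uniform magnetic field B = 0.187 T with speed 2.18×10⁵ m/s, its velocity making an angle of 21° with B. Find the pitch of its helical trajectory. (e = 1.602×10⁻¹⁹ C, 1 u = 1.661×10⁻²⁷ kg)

p ≈ 0.106 m

v∥ = v cosθ = 2.18×10⁵·cos21° ≈ 2.035×10⁵ m/s.
T = 2πm/(|q|B) = 2π(4.983×10⁻²⁷)/((3.204×10⁻¹⁹)(0.187)) ≈ 5.226×10⁻⁷ s.
pitch = v∥ T = (2.035×10⁵)(5.226×10⁻⁷) ≈ 0.106 m.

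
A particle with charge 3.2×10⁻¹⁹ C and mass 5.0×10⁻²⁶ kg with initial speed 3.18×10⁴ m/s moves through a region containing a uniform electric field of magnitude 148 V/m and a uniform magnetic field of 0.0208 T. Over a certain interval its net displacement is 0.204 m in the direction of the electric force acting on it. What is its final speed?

v_f ≈ 3.74×10⁴ m/s

B does no work; ΔKE = |q|E d.
½mv_f² = ½mv₀² + |q|Ed = ½(5.0×10⁻²⁶)(3.18×10⁴)² + (3.2×10⁻¹⁹)(148)(0.204) ≈ 2.528×10⁻¹⁷ J + 9.661×10⁻¹⁸ J ≈ 3.494×10⁻¹⁷ J.
v_f = √(2·3.494×10⁻¹⁷/5.0×10⁻²⁶) ≈ 3.74×10⁴ m/s.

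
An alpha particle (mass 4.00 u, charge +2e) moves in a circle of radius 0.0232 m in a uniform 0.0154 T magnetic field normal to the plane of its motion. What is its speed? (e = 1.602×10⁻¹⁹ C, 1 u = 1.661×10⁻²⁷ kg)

v ≈ 1.72×10⁴ m/s

From |q|vB = mv²/r, v = |q|Br/m.
v = (3.204×10⁻¹⁹)(0.0154)(0.0232)/6.644×10⁻²⁷ ≈ 1.72×10⁴ m/s.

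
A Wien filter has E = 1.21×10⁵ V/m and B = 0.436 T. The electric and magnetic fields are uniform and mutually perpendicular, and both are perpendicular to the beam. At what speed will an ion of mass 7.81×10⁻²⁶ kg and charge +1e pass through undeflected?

v = 2.78×10⁵ m/s

For undeflected motion the electric and magnetic forces balance: qE = qvB.
v = E/B = 1.21×10⁵/0.436 = 2.78×10⁵ m/s.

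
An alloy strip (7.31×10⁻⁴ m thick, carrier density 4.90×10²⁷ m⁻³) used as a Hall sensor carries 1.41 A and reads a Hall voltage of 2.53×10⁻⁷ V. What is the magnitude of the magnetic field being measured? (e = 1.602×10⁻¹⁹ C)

From V_H = IB/(n e t), B = V_H n e t / I.
B = (2.53×10⁻⁷)(4.90×10²⁷)(1.602×10⁻¹⁹)(7.31×10⁻⁴)/1.41 ≈ 0.103 T.

B ≈ 0.103 T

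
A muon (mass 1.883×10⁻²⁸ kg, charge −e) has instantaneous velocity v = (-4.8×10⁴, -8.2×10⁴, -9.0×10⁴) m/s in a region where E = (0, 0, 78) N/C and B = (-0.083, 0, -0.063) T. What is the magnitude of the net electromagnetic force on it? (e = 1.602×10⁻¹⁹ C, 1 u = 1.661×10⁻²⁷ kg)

|F| ≈ 1.53×10⁻¹⁵ N

v×B = (5170, 4450, -6810) N/C.
E + v×B = (5170, 4450, -6730) N/C.
F = q(E + v×B) = (−1.602×10⁻¹⁹ C)·(5170, 4450, -6730) = (-8.28×10⁻¹⁶, -7.12×10⁻¹⁶, 1.08×10⁻¹⁵) N.
|F| = 1.53×10⁻¹⁵ N.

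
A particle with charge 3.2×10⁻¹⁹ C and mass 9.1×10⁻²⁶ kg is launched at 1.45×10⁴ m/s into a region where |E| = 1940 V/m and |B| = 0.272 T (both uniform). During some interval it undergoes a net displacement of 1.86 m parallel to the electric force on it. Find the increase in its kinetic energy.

The magnetic force is always ⟂ v and does no work; only the electric force changes KE.
ΔKE = F_E · d = |q|E d = (3.2×10⁻¹⁹)(1940)(1.86) ≈ 1.15×10⁻¹⁵ J.

ΔKE ≈ 1.15×10⁻¹⁵ J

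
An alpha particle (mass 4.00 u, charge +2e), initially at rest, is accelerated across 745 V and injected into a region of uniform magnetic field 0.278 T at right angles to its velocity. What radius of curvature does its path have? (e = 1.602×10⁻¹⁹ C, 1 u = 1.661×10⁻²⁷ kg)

Acceleration: |q|V = ½mv² ⇒ v = √(2|q|V/m) = √(2·3.204×10⁻¹⁹·745/6.644×10⁻²⁷) ≈ 2.681×10⁵ m/s.
In the field: r = mv/(|q|B) = (6.644×10⁻²⁷)(2.681×10⁵)/((3.204×10⁻¹⁹)(0.278)) ≈ 0.0200 m.

r ≈ 0.0200 m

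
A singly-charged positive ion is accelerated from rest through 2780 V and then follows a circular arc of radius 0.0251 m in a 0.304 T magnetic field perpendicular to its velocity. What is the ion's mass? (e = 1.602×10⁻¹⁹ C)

m ≈ 1.68×10⁻²⁷ kg

Combine |q|V = ½mv² and r = mv/(|q|B): eliminate v to get m = qB²r²/(2V).
m = (1.602×10⁻¹⁹)(0.304)²(0.0251)²/(2·2780) ≈ 1.68×10⁻²⁷ kg.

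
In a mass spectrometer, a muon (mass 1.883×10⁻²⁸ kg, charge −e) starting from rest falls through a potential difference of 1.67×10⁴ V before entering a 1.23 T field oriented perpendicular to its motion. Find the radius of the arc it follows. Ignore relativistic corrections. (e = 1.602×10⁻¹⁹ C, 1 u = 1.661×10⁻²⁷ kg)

r ≈ 5.09×10⁻³ m

Acceleration: |q|V = ½mv² ⇒ v = √(2|q|V/m) = √(2·1.602×10⁻¹⁹·1.67×10⁴/1.883×10⁻²⁸) ≈ 5.331×10⁶ m/s.
In the field: r = mv/(|q|B) = (1.883×10⁻²⁸)(5.331×10⁶)/((1.602×10⁻¹⁹)(1.23)) ≈ 5.09×10⁻³ m.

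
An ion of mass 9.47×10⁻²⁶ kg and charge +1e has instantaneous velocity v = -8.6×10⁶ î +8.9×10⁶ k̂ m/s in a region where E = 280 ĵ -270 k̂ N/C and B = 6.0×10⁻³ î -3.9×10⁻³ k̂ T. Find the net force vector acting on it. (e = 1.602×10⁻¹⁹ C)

F ≈ (0, 3.23×10⁻¹⁵, -4.33×10⁻¹⁷) N

v×B = (0, 1.99×10⁴, 0) N/C.
E + v×B = (0, 2.01×10⁴, -270) N/C.
F = q(E + v×B) = (1.602×10⁻¹⁹ C)·(0, 2.01×10⁴, -270) = (0, 3.23×10⁻¹⁵, -4.33×10⁻¹⁷) N.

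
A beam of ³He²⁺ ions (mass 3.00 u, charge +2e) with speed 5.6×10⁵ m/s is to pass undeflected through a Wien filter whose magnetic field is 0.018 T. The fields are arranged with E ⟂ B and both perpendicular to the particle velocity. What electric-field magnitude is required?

For straight-line motion qE = qvB, so E = vB.
E = 5.6×10⁵ × 0.018 = 1.0×10⁴ V/m.

E = 1.0×10⁴ V/m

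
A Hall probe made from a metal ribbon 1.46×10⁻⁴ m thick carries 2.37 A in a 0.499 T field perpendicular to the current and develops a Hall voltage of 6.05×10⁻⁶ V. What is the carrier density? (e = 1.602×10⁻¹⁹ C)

n ≈ 8.36×10²⁷ m⁻³

From V_H = IB/(n e t), n = IB/(V_H e t).
n = (2.37)(0.499)/((6.05×10⁻⁶)(1.602×10⁻¹⁹)(1.46×10⁻⁴)) ≈ 8.36×10²⁷ m⁻³.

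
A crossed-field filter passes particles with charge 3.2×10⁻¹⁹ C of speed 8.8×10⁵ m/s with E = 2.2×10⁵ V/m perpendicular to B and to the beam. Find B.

Balance of forces in the selector: qE = qvB ⇒ B = E/v.
B = 2.2×10⁵/8.8×10⁵ = 0.25 T.

B = 0.25 T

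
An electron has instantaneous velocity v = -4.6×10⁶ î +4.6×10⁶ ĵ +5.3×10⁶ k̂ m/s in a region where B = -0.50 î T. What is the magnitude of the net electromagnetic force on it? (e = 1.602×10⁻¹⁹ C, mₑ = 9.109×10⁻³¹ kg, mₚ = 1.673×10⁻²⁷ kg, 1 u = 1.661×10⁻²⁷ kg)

|F| ≈ 5.62×10⁻¹³ N

v×B = (0, -2.65×10⁶, 2.30×10⁶) N/C.
F = q v×B = (−1.602×10⁻¹⁹ C)·(0, -2.65×10⁶, 2.30×10⁶) = (0, 4.25×10⁻¹³, -3.68×10⁻¹³) N.
|F| = 5.62×10⁻¹³ N.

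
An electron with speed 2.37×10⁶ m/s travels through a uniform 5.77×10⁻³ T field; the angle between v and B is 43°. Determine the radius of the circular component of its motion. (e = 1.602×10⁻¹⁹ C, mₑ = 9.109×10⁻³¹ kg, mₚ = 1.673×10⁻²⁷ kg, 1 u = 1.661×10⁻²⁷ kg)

r ≈ 1.59×10⁻³ m

v⊥ = v sinθ = 2.37×10⁶·sin43° ≈ 1.616×10⁶ m/s.
r = m v⊥/(|q|B) = (9.109×10⁻³¹)(1.616×10⁶)/((1.602×10⁻¹⁹)(5.77×10⁻³)) ≈ 1.59×10⁻³ m.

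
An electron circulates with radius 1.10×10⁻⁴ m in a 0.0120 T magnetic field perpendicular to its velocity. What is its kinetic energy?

KE ≈ 0.153 eV

v = |q|Br/m, then KE = ½mv² = (qBr)²/(2m).
v = (1.602×10⁻¹⁹)(0.0120)(1.10×10⁻⁴)/9.109×10⁻³¹ ≈ 2.321×10⁵ m/s.
KE = ½(9.109×10⁻³¹)(2.321×10⁵)² ≈ 2.45×10⁻²⁰ J = 0.153 eV.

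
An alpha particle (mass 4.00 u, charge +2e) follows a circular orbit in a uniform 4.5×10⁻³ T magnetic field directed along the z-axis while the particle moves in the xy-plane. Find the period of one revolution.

T ≈ 2.9×10⁻⁵ s

The cyclotron period depends only on m, q, B: T = 2πm/(|q|B).
T = 2π(6.644×10⁻²⁷)/((3.204×10⁻¹⁹)(4.5×10⁻³)) ≈ 2.9×10⁻⁵ s.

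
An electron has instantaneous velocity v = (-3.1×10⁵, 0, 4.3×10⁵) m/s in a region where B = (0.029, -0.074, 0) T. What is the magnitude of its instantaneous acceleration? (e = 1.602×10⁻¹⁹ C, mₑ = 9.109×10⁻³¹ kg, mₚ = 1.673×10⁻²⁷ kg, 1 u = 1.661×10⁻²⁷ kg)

v×B = (3.18×10⁴, 1.25×10⁴, 2.29×10⁴) N/C.
F = q v×B = (−1.602×10⁻¹⁹ C)·(3.18×10⁴, 1.25×10⁴, 2.29×10⁴) = (-5.10×10⁻¹⁵, -2.00×10⁻¹⁵, -3.67×10⁻¹⁵) N.
|a| = |F|/m = 6.594×10⁻¹⁵/9.109×10⁻³¹ ≈ 7.24×10¹⁵ m/s².

|a| ≈ 7.24×10¹⁵ m/s²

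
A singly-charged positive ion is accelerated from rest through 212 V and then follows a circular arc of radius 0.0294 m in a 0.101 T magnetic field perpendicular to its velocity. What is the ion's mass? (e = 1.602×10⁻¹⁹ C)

Combine |q|V = ½mv² and r = mv/(|q|B): eliminate v to get m = qB²r²/(2V).
m = (1.602×10⁻¹⁹)(0.101)²(0.0294)²/(2·212) ≈ 3.33×10⁻²⁷ kg.

m ≈ 3.33×10⁻²⁷ kg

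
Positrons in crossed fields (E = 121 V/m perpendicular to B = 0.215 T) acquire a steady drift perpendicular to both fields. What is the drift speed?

The steady drift has the magnetic force balancing the electric force, so v_d = E/B.
v_d = 121/0.215 = 563 m/s.

v_d ≈ 563 m/s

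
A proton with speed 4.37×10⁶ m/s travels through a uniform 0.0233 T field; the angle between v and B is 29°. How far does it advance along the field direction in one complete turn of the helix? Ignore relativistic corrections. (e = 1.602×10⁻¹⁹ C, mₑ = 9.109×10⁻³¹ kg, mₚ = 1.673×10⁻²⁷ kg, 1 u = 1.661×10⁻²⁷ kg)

v∥ = v cosθ = 4.37×10⁶·cos29° ≈ 3.822×10⁶ m/s.
T = 2πm/(|q|B) = 2π(1.673×10⁻²⁷)/((1.602×10⁻¹⁹)(0.0233)) ≈ 2.816×10⁻⁶ s.
pitch = v∥ T = (3.822×10⁶)(2.816×10⁻⁶) ≈ 10.8 m.

p ≈ 10.8 m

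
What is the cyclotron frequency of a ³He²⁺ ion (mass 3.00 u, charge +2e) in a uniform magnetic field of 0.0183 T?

f ≈ 1.87×10⁵ Hz

f = |q|B/(2πm).
f = (3.204×10⁻¹⁹)(0.0183)/(2π·4.983×10⁻²⁷) ≈ 1.87×10⁵ Hz.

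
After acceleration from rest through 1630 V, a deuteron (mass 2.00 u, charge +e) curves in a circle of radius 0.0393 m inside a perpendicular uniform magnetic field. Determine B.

B ≈ 0.209 T

v = √(2|q|V/m) = √(2·1.602×10⁻¹⁹·1630/3.322×10⁻²⁷) ≈ 3.965×10⁵ m/s.
B = mv/(|q|r) = (3.322×10⁻²⁷)(3.965×10⁵)/((1.602×10⁻¹⁹)(0.0393)) ≈ 0.209 T.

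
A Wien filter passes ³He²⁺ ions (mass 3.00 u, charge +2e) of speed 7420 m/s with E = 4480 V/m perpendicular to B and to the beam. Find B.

B = 0.604 T

Balance of forces in the selector: qE = qvB ⇒ B = E/v.
B = 4480/7420 = 0.604 T.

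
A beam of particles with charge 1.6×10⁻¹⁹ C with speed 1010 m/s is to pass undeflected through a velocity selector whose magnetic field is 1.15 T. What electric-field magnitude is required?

E = 1160 V/m

For straight-line motion qE = qvB, so E = vB.
E = 1010 × 1.15 = 1160 V/m.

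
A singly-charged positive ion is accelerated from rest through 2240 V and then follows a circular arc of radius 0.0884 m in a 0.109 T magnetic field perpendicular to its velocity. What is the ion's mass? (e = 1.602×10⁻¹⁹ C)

Combine |q|V = ½mv² and r = mv/(|q|B): eliminate v to get m = qB²r²/(2V).
m = (1.602×10⁻¹⁹)(0.109)²(0.0884)²/(2·2240) ≈ 3.32×10⁻²⁷ kg.

m ≈ 3.32×10⁻²⁷ kg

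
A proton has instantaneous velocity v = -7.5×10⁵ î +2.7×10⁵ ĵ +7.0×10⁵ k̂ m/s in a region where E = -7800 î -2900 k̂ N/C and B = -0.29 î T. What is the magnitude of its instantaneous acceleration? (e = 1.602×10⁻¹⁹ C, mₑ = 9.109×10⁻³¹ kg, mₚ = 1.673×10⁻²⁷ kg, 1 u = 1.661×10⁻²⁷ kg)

v×B = (0, -2.03×10⁵, 7.83×10⁴) N/C.
E + v×B = (-7800, -2.03×10⁵, 7.54×10⁴) N/C.
F = q(E + v×B) = (1.602×10⁻¹⁹ C)·(-7800, -2.03×10⁵, 7.54×10⁴) = (-1.25×10⁻¹⁵, -3.25×10⁻¹⁴, 1.21×10⁻¹⁴) N.
|a| = |F|/m = 3.471×10⁻¹⁴/1.673×10⁻²⁷ ≈ 2.07×10¹³ m/s².

|a| ≈ 2.07×10¹³ m/s²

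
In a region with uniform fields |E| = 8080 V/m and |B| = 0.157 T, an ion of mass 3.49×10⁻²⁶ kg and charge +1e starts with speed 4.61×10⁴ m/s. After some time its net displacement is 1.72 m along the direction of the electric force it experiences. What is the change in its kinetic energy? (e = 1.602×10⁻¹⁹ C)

The magnetic force is always ⟂ v and does no work; only the electric force changes KE.
ΔKE = F_E · d = |q|E d = (1.602×10⁻¹⁹)(8080)(1.72) ≈ 2.23×10⁻¹⁵ J.

ΔKE ≈ 2.23×10⁻¹⁵ J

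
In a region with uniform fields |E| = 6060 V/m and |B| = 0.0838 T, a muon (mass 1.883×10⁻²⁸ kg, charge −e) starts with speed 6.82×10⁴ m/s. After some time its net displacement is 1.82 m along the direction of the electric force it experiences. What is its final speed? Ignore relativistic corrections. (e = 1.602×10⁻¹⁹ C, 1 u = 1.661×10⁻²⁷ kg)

B does no work; ΔKE = |q|E d.
½mv_f² = ½mv₀² + |q|Ed = ½(1.883×10⁻²⁸)(6.82×10⁴)² + (1.602×10⁻¹⁹)(6060)(1.82) ≈ 4.379×10⁻¹⁹ J + 1.767×10⁻¹⁵ J ≈ 1.767×10⁻¹⁵ J.
v_f = √(2·1.767×10⁻¹⁵/1.883×10⁻²⁸) ≈ 4.33×10⁶ m/s.

v_f ≈ 4.33×10⁶ m/s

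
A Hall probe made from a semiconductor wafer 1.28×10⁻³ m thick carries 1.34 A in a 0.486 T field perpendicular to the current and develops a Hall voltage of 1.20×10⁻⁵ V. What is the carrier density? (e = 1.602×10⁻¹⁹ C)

From V_H = IB/(n e t), n = IB/(V_H e t).
n = (1.34)(0.486)/((1.20×10⁻⁵)(1.602×10⁻¹⁹)(1.28×10⁻³)) ≈ 2.65×10²⁶ m⁻³.

n ≈ 2.65×10²⁶ m⁻³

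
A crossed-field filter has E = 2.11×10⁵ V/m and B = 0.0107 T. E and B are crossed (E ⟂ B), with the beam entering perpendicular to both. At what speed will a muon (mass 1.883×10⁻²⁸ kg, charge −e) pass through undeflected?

For undeflected motion the electric and magnetic forces balance: qE = qvB.
v = E/B = 2.11×10⁵/0.0107 = 1.97×10⁷ m/s.

v = 1.97×10⁷ m/s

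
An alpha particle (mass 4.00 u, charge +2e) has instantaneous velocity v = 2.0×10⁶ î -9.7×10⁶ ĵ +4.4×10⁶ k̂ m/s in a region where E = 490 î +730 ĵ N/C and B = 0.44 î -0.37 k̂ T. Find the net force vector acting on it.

F ≈ (1.15×10⁻¹², 8.58×10⁻¹³, 1.37×10⁻¹²) N

v×B = (3.59×10⁶, 2.68×10⁶, 4.27×10⁶) N/C.
E + v×B = (3.59×10⁶, 2.68×10⁶, 4.27×10⁶) N/C.
F = q(E + v×B) = (3.204×10⁻¹⁹ C)·(3.59×10⁶, 2.68×10⁶, 4.27×10⁶) = (1.15×10⁻¹², 8.58×10⁻¹³, 1.37×10⁻¹²) N.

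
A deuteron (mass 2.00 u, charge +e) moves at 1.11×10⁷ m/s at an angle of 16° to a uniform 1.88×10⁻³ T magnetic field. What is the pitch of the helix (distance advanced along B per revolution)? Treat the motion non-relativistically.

v∥ = v cosθ = 1.11×10⁷·cos16° ≈ 1.067×10⁷ m/s.
T = 2πm/(|q|B) = 2π(3.322×10⁻²⁷)/((1.602×10⁻¹⁹)(1.88×10⁻³)) ≈ 6.930×10⁻⁵ s.
pitch = v∥ T = (1.067×10⁷)(6.930×10⁻⁵) ≈ 739 m.

p ≈ 739 m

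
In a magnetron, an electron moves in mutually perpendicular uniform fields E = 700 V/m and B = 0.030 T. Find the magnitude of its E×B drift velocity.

The E×B drift speed is v_d = E/B.
v_d = 700/0.030 = 2.3×10⁴ m/s.

v_d ≈ 2.3×10⁴ m/s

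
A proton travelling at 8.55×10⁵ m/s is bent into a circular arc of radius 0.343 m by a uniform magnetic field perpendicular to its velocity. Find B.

From |q|vB = mv²/r, B = mv/(|q|r).
B = (1.673×10⁻²⁷)(8.55×10⁵)/((1.602×10⁻¹⁹)(0.343)) ≈ 0.0260 T.

B ≈ 0.0260 T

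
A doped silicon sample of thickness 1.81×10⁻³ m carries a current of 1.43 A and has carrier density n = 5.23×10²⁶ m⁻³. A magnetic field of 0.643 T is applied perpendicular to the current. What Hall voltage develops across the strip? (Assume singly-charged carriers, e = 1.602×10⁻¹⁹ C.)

V_H = IB/(n e t).
V_H = (1.43)(0.643)/((5.23×10²⁶)(1.602×10⁻¹⁹)(1.81×10⁻³)) ≈ 6.06×10⁻⁶ V.

V_H ≈ 6.06×10⁻⁶ V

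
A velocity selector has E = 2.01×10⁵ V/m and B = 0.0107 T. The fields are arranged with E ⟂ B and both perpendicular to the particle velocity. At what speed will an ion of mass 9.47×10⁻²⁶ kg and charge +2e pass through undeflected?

v = 1.88×10⁷ m/s

For undeflected motion the electric and magnetic forces balance: qE = qvB.
v = E/B = 2.01×10⁵/0.0107 = 1.88×10⁷ m/s.
The result is independent of the particle's charge and mass.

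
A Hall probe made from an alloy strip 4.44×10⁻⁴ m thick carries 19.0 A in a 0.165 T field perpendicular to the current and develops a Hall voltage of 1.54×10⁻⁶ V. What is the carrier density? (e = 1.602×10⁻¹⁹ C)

From V_H = IB/(n e t), n = IB/(V_H e t).
n = (19.0)(0.165)/((1.54×10⁻⁶)(1.602×10⁻¹⁹)(4.44×10⁻⁴)) ≈ 2.86×10²⁸ m⁻³.

n ≈ 2.86×10²⁸ m⁻³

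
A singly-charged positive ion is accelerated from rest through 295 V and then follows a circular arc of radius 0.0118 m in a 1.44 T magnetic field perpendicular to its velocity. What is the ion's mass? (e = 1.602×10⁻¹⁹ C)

m ≈ 7.84×10⁻²⁶ kg

Combine |q|V = ½mv² and r = mv/(|q|B): eliminate v to get m = qB²r²/(2V).
m = (1.602×10⁻¹⁹)(1.44)²(0.0118)²/(2·295) ≈ 7.84×10⁻²⁶ kg.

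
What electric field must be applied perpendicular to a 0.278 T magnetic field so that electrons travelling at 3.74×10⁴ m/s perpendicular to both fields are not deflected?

For straight-line motion qE = qvB, so E = vB.
E = 3.74×10⁴ × 0.278 = 1.04×10⁴ V/m.

E = 1.04×10⁴ V/m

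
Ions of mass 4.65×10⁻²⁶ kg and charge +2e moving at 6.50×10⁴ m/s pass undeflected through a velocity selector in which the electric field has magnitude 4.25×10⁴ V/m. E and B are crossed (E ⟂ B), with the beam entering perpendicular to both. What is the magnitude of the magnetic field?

B = 0.654 T

Balance of forces in the selector: qE = qvB ⇒ B = E/v.
B = 4.25×10⁴/6.50×10⁴ = 0.654 T.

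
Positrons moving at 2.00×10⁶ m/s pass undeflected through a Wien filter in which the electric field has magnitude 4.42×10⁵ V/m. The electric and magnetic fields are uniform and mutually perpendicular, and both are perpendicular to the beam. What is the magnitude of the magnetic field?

B = 0.221 T

Balance of forces in the selector: qE = qvB ⇒ B = E/v.
B = 4.42×10⁵/2.00×10⁶ = 0.221 T.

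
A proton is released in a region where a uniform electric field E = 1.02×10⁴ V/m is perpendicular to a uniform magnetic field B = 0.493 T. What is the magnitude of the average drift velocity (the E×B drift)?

v_d ≈ 2.07×10⁴ m/s

The E×B drift speed is v_d = E/B.
v_d = 1.02×10⁴/0.493 = 2.07×10⁴ m/s.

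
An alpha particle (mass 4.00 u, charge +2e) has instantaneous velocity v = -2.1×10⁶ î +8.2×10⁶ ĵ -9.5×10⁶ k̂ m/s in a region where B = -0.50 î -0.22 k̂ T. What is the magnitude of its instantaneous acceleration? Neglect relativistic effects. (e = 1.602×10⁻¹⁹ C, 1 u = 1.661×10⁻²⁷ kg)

|a| ≈ 2.99×10¹⁴ m/s²

v×B = (-1.80×10⁶, 4.29×10⁶, 4.10×10⁶) N/C.
F = q v×B = (3.204×10⁻¹⁹ C)·(-1.80×10⁶, 4.29×10⁶, 4.10×10⁶) = (-5.78×10⁻¹³, 1.37×10⁻¹², 1.31×10⁻¹²) N.
|a| = |F|/m = 1.987×10⁻¹²/6.644×10⁻²⁷ ≈ 2.99×10¹⁴ m/s².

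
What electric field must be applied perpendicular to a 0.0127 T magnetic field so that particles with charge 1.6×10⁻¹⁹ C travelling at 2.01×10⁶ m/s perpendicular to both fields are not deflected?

For straight-line motion qE = qvB, so E = vB.
E = 2.01×10⁶ × 0.0127 = 2.55×10⁴ V/m.

E = 2.55×10⁴ V/m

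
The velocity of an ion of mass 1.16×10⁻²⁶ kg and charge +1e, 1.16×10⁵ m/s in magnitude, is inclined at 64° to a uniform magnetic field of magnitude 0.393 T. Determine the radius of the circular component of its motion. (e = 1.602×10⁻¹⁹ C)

v⊥ = v sinθ = 1.16×10⁵·sin64° ≈ 1.043×10⁵ m/s.
r = m v⊥/(|q|B) = (1.16×10⁻²⁶)(1.043×10⁵)/((1.602×10⁻¹⁹)(0.393)) ≈ 0.0192 m.

r ≈ 0.0192 m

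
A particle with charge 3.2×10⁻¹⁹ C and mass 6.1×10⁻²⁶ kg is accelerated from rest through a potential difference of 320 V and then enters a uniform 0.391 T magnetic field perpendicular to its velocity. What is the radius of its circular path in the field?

r ≈ 0.0282 m

Acceleration: |q|V = ½mv² ⇒ v = √(2|q|V/m) = √(2·3.2×10⁻¹⁹·320/6.1×10⁻²⁶) ≈ 5.794×10⁴ m/s.
In the field: r = mv/(|q|B) = (6.1×10⁻²⁶)(5.794×10⁴)/((3.2×10⁻¹⁹)(0.391)) ≈ 0.0282 m.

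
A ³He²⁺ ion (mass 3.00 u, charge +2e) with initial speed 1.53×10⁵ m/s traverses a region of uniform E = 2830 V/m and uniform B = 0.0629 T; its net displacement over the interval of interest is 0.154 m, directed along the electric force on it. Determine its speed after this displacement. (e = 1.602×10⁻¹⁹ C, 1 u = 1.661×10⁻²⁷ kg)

v_f ≈ 2.82×10⁵ m/s

B does no work; ΔKE = |q|E d.
½mv_f² = ½mv₀² + |q|Ed = ½(4.983×10⁻²⁷)(1.53×10⁵)² + (3.204×10⁻¹⁹)(2830)(0.154) ≈ 5.832×10⁻¹⁷ J + 1.396×10⁻¹⁶ J ≈ 1.980×10⁻¹⁶ J.
v_f = √(2·1.980×10⁻¹⁶/4.983×10⁻²⁷) ≈ 2.82×10⁵ m/s.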